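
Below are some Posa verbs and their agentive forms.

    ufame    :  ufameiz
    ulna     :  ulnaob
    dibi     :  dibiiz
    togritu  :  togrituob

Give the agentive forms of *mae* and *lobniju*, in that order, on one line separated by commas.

maeiz, lobnijuob

The pattern is front/back vowel harmony: -iz when the last vowel of the stem is a front vowel (*ufame*, *dibi*); -ob when the last vowel of the stem is a back vowel (*ulna*, *togritu*).
The last vowel of *mae* is /e/, which is a front vowel, so the suffix is -iz, giving *maeiz*.
*lobniju* — last vowel /u/ (a back vowel) → -ob → *lobnijuob*.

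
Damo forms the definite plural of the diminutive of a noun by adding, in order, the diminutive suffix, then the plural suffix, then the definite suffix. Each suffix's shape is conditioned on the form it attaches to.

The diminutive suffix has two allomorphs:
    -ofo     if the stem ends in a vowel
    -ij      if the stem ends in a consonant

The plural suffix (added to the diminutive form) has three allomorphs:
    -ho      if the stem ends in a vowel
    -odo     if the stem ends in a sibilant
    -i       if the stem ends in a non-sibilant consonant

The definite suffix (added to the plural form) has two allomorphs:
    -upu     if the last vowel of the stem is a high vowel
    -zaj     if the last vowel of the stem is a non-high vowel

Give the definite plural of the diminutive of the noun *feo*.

*feo* — final sound /o/ (a vowel) → -ofo → *feoofo*.
Since the final sound of the diminutive form *feoofo* is /o/ (a vowel), it takes -ho, giving *feoofoho*.
Since the last vowel of the plural form *feoofoho* is /o/ (a non-high vowel), it takes -zaj, giving *feoofohozaj*.

feoofohozaj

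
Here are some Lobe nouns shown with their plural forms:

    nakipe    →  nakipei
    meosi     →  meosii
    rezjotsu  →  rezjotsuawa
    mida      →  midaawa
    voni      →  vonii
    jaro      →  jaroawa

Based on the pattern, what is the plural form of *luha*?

luhaawa

Looking at the last vowel of each stem: -i when the last vowel of the stem is a front vowel (*nakipe*, *meosi*, *voni*); -awa when the last vowel of the stem is a back vowel (*rezjotsu*, *mida*, *jaro*).
*luha*: last vowel = /a/, a back vowel → -awa → *luhaawa*.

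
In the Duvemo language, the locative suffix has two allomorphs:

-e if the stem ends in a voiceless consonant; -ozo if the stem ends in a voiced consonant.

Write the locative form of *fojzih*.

*fojzih*: final consonant = /h/, voiceless → -e → *fojzihe*.

fojzihe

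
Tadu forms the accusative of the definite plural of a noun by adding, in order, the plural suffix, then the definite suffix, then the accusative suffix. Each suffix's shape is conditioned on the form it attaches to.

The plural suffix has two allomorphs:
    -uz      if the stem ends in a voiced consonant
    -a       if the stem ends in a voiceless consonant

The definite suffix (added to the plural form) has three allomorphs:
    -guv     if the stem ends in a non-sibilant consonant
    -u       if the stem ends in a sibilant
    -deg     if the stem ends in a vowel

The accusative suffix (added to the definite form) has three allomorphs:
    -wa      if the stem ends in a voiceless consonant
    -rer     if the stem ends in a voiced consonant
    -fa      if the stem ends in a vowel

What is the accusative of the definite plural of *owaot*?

owaotadegrer

Since the final consonant of *owaot* is /t/ (voiceless), it takes -a, giving *owaota*.
The plural form *owaota*: final sound = /a/, a vowel → -deg → *owaotadeg*.
The final sound of the definite form *owaotadeg* is /g/, which is a voiced consonant, so the accusative suffix is -rer, giving *owaotadegrer*.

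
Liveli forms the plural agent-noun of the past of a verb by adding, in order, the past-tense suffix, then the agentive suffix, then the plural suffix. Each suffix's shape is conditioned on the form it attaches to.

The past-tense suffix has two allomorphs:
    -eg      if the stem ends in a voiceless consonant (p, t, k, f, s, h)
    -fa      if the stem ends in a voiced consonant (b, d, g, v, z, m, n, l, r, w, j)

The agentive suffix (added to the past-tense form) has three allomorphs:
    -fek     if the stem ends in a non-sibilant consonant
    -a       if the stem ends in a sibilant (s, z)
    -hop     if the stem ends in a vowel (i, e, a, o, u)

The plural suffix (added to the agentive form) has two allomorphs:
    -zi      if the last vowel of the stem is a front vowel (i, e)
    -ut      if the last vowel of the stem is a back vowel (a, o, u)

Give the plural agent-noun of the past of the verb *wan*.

The final consonant of *wan* is /n/, which is voiced, so the past-tense suffix is -fa, giving *wanfa*.
The final sound of the past-tense form *wanfa* is /a/, which is a vowel, so the agentive suffix is -hop, giving *wanfahop*.
The agentive form *wanfahop*: last vowel = /o/, a back vowel → -ut → *wanfahoput*.

wanfahoput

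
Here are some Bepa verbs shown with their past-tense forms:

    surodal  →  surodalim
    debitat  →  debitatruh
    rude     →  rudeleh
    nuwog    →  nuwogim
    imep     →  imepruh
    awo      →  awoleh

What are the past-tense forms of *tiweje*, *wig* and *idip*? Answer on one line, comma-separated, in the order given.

The suffix is conditioned by the final sound: -ruh when the stem ends in a voiceless consonant (*debitat*, *imep*); -im when the stem ends in a voiced consonant (*surodal*, *nuwog*); -leh when the stem ends in a vowel (*rude*, *awo*).
*tiweje* — final sound /e/ (a vowel) → -leh → *tiwejeleh*.
*wig*: final sound = /g/, a voiced consonant → -im → *wigim*.
*idip* — final sound /p/ (a voiceless consonant) → -ruh → *idipruh*.

tiwejeleh, wigim, idipruh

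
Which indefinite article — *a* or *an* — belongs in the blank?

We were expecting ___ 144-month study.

a

The indefinite article is chosen by the initial *sound* of the following word, not its spelling.
The number *144* is spoken "one hundred …", beginning with /wʌn/ — a consonant sound.
So the article is *a*: We were expecting a 144-month study.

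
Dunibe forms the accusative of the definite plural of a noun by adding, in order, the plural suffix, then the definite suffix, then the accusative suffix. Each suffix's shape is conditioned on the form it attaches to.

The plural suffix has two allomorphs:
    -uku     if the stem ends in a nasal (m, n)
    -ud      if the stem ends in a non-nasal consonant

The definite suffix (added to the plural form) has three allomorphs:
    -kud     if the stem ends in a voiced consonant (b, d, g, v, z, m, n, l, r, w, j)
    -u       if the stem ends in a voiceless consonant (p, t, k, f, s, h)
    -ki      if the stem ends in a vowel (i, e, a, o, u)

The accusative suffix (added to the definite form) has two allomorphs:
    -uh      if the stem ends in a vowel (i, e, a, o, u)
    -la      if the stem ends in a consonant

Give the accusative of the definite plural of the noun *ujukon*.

*ujukon*: final consonant = /n/, a nasal → -uku → *ujukonuku*.
The plural form *ujukonuku*: final sound = /u/, a vowel → -ki → *ujukonukuki*.
The definite form *ujukonukuki*: final sound = /i/, a vowel → -uh → *ujukonukukiuh*.

ujukonukukiuh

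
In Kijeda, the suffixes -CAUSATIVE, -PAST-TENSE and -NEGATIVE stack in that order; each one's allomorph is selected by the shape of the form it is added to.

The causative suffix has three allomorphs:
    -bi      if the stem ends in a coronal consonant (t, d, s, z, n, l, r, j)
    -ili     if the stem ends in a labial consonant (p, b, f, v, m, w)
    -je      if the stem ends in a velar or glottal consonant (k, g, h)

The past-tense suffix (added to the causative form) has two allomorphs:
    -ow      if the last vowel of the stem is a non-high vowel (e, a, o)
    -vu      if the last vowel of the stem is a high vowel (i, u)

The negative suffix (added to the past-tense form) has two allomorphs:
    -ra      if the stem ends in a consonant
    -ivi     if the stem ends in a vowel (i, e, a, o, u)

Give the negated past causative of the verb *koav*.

koavilivuivi

*koav* — final consonant /v/ (labial) → -ili → *koavili*.
The causative form *koavili*: last vowel = /i/, a high vowel → -vu → *koavilivu*.
The past-tense form *koavilivu*: final sound = /u/, a vowel → -ivi → *koavilivuivi*.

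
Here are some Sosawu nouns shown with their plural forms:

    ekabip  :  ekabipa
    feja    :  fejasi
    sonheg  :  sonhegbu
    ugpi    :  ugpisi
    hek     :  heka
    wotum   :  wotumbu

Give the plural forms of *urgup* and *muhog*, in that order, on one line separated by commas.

urgupa, muhogbu

The suffix is conditioned by the final sound: -a when the stem ends in a voiceless consonant (*ekabip*, *hek*); -bu when the stem ends in a voiced consonant (*sonheg*, *wotum*); -si when the stem ends in a vowel (*feja*, *ugpi*).
Since the final sound of *urgup* is /p/ (a voiceless consonant), it takes -a, giving *urgupa*.
*muhog*: final sound = /g/, a voiced consonant → -bu → *muhogbu*.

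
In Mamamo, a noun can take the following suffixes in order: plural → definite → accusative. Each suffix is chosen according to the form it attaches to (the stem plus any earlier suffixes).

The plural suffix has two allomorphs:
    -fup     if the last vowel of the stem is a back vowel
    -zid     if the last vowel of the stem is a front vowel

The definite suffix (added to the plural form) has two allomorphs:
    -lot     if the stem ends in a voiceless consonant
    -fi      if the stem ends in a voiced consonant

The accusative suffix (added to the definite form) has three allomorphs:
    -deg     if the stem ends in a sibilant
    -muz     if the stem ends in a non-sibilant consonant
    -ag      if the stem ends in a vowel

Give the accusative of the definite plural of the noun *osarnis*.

Since the last vowel of *osarnis* is /i/ (a front vowel), it takes -zid, giving *osarniszid*.
The plural form *osarniszid*: final consonant = /d/, voiced → -fi → *osarniszidfi*.
The definite form *osarniszidfi* — final sound /i/ (a vowel) → -ag → *osarniszidfiag*.

osarniszidfiag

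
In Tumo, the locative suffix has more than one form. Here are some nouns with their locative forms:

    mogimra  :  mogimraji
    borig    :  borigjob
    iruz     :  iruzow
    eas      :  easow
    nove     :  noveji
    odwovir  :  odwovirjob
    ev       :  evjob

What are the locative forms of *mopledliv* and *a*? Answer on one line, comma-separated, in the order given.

The pattern is sibilance of the final sound: -ow when the stem ends in a sibilant (*iruz*, *eas*); -job when the stem ends in a non-sibilant consonant (*borig*, *odwovir*, *ev*); -ji when the stem ends in a vowel (*mogimra*, *nove*).
*mopledliv*: final sound = /v/, a non-sibilant consonant → -job → *mopledlivjob*.
*a*: final sound = /a/, a vowel → -ji → *aji*.

mopledlivjob, aji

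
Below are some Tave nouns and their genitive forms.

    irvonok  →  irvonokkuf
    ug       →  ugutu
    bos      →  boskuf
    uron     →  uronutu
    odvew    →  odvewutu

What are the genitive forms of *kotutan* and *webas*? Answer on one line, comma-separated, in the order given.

kotutanutu, webaskuf

The alternation tracks the final consonant of the stem — -kuf when the stem ends in a voiceless consonant (*irvonok*, *bos*); -utu when the stem ends in a voiced consonant (*ug*, *uron*, *odvew*).
*kotutan*: final consonant = /n/, voiced → -utu → *kotutanutu*.
The final consonant of *webas* is /s/, which is voiceless, so the suffix is -kuf, giving *webaskuf*.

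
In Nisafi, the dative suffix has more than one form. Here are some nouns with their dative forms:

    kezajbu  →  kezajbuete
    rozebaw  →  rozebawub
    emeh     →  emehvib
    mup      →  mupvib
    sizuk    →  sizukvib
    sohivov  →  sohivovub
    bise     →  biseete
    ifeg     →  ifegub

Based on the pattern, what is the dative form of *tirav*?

Looking at the final sound of each stem: -vib when the stem ends in a voiceless consonant (*emeh*, *mup*, *sizuk*); -ub when the stem ends in a voiced consonant (*rozebaw*, *sohivov*, *ifeg*); -ete when the stem ends in a vowel (*kezajbu*, *bise*).
Since the final sound of *tirav* is /v/ (a voiced consonant), it takes -ub, giving *tiravub*.

tiravub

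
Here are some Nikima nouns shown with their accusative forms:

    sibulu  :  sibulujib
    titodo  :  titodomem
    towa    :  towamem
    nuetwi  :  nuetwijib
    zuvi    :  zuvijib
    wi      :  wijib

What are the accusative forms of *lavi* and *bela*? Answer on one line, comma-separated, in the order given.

The pattern is height harmony: -jib when the last vowel of the stem is a high vowel (*sibulu*, *nuetwi*, *zuvi*, *wi*); -mem when the last vowel of the stem is a non-high vowel (*titodo*, *towa*).
The last vowel of *lavi* is /i/, which is a high vowel, so the suffix is -jib, giving *lavijib*.
The last vowel of *bela* is /a/, which is a non-high vowel, so the suffix is -mem, giving *belamem*.

lavijib, belamem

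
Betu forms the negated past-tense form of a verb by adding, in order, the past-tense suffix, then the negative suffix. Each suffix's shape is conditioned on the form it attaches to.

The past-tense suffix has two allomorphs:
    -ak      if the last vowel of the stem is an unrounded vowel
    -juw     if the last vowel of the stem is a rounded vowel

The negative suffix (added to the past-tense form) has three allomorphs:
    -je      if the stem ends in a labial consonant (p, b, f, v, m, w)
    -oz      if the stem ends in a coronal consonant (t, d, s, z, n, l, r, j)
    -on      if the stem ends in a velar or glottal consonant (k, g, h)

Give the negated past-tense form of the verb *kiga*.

Since the last vowel of *kiga* is /a/ (an unrounded vowel), it takes -ak, giving *kigaak*.
The past-tense form *kigaak*: final consonant = /k/, velar/glottal → -on → *kigaakon*.

kigaakon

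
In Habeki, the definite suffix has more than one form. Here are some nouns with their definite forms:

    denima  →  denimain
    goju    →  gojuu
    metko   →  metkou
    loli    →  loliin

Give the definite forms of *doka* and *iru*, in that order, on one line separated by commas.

dokain, iruu

The pattern is rounding harmony: -u when the last vowel of the stem is a rounded vowel (*goju*, *metko*); -in when the last vowel of the stem is an unrounded vowel (*denima*, *loli*).
*doka* — last vowel /a/ (an unrounded vowel) → -in → *dokain*.
The last vowel of *iru* is /u/, which is a rounded vowel, so the suffix is -u, giving *iruu*.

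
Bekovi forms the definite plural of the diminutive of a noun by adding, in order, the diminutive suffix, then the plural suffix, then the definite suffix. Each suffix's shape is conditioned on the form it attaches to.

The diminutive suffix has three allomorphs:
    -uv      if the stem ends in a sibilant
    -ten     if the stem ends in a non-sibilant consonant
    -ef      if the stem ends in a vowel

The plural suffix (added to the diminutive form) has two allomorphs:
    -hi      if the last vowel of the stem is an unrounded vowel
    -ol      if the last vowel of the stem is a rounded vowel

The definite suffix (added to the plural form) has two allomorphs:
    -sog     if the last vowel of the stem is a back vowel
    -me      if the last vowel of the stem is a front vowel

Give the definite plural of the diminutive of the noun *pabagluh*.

*pabagluh* — final sound /h/ (a non-sibilant consonant) → -ten → *pabagluhten*.
The diminutive form *pabagluhten* — last vowel /e/ (an unrounded vowel) → -hi → *pabagluhtenhi*.
The last vowel of the plural form *pabagluhtenhi* is /i/, which is a front vowel, so the definite suffix is -me, giving *pabagluhtenhime*.

pabagluhtenhime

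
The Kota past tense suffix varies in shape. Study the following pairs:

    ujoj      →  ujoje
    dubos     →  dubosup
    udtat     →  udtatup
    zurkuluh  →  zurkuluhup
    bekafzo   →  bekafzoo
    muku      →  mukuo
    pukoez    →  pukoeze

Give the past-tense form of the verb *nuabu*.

nuabuo

Looking at the final sound of each stem: -up when the stem ends in a voiceless consonant (*dubos*, *udtat*, *zurkuluh*); -e when the stem ends in a voiced consonant (*ujoj*, *pukoez*); -o when the stem ends in a vowel (*bekafzo*, *muku*).
*nuabu* — final sound /u/ (a vowel) → -o → *nuabuo*.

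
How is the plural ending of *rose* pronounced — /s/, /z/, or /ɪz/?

The stem *rose* ends in a sibilant (/s, z, ʃ, ʒ, tʃ, dʒ/).
The plural suffix surfaces as /ɪz/ after sibilants, /s/ after other voiceless consonants, and /z/ after other voiced sounds.
So the plural -s on *rose* is pronounced /ɪz/.

/ɪz/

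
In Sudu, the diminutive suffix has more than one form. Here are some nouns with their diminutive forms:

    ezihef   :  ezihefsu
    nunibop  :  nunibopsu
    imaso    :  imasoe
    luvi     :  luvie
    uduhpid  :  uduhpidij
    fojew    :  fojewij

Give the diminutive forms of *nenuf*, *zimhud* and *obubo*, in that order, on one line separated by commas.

nenufsu, zimhudij, obuboe

The suffix is conditioned by the final sound: -su when the stem ends in a voiceless consonant (*ezihef*, *nunibop*); -ij when the stem ends in a voiced consonant (*uduhpid*, *fojew*); -e when the stem ends in a vowel (*imaso*, *luvi*).
The final sound of *nenuf* is /f/, which is a voiceless consonant, so the suffix is -su, giving *nenufsu*.
*zimhud*: final sound = /d/, a voiced consonant → -ij → *zimhudij*.
*obubo*: final sound = /o/, a vowel → -e → *obuboe*.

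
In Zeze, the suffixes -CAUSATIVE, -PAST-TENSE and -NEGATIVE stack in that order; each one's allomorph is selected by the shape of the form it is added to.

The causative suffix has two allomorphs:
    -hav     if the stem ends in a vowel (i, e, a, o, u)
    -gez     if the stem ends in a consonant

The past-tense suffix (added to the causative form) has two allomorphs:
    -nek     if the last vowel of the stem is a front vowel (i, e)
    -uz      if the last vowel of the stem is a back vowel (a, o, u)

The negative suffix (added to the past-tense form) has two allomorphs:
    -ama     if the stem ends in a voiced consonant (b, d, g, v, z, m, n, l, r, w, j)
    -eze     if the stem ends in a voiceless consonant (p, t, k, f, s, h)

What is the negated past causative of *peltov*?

*peltov* — final sound /v/ (a consonant) → -gez → *peltovgez*.
Since the last vowel of the causative form *peltovgez* is /e/ (a front vowel), it takes -nek, giving *peltovgeznek*.
Since the final consonant of the past-tense form *peltovgeznek* is /k/ (voiceless), it takes -eze, giving *peltovgeznekeze*.

peltovgeznekeze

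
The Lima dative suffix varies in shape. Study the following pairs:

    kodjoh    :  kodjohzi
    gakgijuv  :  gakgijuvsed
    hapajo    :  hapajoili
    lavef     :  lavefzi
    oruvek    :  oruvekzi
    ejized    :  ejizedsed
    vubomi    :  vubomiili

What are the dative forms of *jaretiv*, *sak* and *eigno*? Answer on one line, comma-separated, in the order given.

The pattern is voicing of the final sound: -zi when the stem ends in a voiceless consonant (*kodjoh*, *lavef*, *oruvek*); -sed when the stem ends in a voiced consonant (*gakgijuv*, *ejized*); -ili when the stem ends in a vowel (*hapajo*, *vubomi*).
The final sound of *jaretiv* is /v/, which is a voiced consonant, so the suffix is -sed, giving *jaretivsed*.
Since the final sound of *sak* is /k/ (a voiceless consonant), it takes -zi, giving *sakzi*.
Since the final sound of *eigno* is /o/ (a vowel), it takes -ili, giving *eignoili*.

jaretivsed, sakzi, eignoili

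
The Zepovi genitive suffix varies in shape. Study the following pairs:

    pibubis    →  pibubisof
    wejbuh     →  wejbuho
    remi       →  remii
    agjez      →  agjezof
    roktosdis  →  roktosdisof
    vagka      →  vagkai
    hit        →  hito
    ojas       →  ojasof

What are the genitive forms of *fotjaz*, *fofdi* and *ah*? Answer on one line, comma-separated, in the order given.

The suffix is conditioned by the final sound: -of when the stem ends in a sibilant (*pibubis*, *agjez*, *roktosdis*, *ojas*); -o when the stem ends in a non-sibilant consonant (*wejbuh*, *hit*); -i when the stem ends in a vowel (*remi*, *vagka*).
Since the final sound of *fotjaz* is /z/ (a sibilant), it takes -of, giving *fotjazof*.
*fofdi* — final sound /i/ (a vowel) → -i → *fofdii*.
Since the final sound of *ah* is /h/ (a non-sibilant consonant), it takes -o, giving *aho*.

fotjazof, fofdii, aho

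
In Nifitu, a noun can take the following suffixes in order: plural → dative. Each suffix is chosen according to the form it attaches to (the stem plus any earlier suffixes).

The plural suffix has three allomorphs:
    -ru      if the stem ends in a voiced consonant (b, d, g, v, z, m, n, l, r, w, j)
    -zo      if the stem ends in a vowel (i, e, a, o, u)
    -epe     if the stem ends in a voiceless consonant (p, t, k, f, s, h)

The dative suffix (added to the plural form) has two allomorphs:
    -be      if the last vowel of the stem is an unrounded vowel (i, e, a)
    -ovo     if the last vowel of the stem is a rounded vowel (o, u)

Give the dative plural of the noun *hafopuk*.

Since the final sound of *hafopuk* is /k/ (a voiceless consonant), it takes -epe, giving *hafopukepe*.
The plural form *hafopukepe*: last vowel = /e/, an unrounded vowel → -be → *hafopukepebe*.

hafopukepebe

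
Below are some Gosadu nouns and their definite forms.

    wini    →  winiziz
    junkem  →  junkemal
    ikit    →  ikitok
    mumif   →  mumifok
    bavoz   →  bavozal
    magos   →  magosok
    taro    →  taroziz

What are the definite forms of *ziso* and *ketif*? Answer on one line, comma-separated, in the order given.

zisoziz, ketifok

The suffix is conditioned by the final sound: -ok when the stem ends in a voiceless consonant (*ikit*, *mumif*, *magos*); -al when the stem ends in a voiced consonant (*junkem*, *bavoz*); -ziz when the stem ends in a vowel (*wini*, *taro*).
Since the final sound of *ziso* is /o/ (a vowel), it takes -ziz, giving *zisoziz*.
*ketif* — final sound /f/ (a voiceless consonant) → -ok → *ketifok*.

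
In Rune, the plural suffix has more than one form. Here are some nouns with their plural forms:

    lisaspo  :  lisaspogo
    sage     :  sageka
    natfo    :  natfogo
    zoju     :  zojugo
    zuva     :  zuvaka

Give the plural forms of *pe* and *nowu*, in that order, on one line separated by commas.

Looking at the last vowel of each stem: -go when the last vowel of the stem is a rounded vowel (*lisaspo*, *natfo*, *zoju*); -ka when the last vowel of the stem is an unrounded vowel (*sage*, *zuva*).
Since the last vowel of *pe* is /e/ (an unrounded vowel), it takes -ka, giving *peka*.
The last vowel of *nowu* is /u/, which is a rounded vowel, so the suffix is -go, giving *nowugo*.

peka, nowugo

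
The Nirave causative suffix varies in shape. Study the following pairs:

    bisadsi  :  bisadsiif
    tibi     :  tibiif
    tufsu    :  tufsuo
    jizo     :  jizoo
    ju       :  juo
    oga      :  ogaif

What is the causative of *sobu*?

Looking at the last vowel of each stem: -o when the last vowel of the stem is a rounded vowel (*tufsu*, *jizo*, *ju*); -if when the last vowel of the stem is an unrounded vowel (*bisadsi*, *tibi*, *oga*).
The last vowel of *sobu* is /u/, which is a rounded vowel, so the suffix is -o, giving *sobuo*.

sobuo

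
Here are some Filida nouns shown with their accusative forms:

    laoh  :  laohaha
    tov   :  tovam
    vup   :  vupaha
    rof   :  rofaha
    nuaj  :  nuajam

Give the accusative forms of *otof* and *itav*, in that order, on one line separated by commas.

otofaha, itavam

Looking at the final consonant of each stem: -aha when the stem ends in a voiceless consonant (*laoh*, *vup*, *rof*); -am when the stem ends in a voiced consonant (*tov*, *nuaj*).
*otof*: final consonant = /f/, voiceless → -aha → *otofaha*.
Since the final consonant of *itav* is /v/ (voiced), it takes -am, giving *itavam*.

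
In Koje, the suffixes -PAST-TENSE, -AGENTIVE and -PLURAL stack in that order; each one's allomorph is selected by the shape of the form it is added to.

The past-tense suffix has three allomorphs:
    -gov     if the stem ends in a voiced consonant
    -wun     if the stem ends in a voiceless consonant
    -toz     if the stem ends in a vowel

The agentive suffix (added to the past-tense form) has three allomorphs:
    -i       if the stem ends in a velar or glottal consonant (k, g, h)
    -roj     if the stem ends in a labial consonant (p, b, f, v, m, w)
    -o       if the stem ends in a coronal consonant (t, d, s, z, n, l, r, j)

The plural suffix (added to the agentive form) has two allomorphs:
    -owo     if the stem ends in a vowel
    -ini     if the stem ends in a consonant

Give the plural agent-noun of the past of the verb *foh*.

fohwunoowo

*foh*: final sound = /h/, a voiceless consonant → -wun → *fohwun*.
Since the final consonant of the past-tense form *fohwun* is /n/ (coronal), it takes -o, giving *fohwuno*.
Since the final sound of the agentive form *fohwuno* is /o/ (a vowel), it takes -owo, giving *fohwunoowo*.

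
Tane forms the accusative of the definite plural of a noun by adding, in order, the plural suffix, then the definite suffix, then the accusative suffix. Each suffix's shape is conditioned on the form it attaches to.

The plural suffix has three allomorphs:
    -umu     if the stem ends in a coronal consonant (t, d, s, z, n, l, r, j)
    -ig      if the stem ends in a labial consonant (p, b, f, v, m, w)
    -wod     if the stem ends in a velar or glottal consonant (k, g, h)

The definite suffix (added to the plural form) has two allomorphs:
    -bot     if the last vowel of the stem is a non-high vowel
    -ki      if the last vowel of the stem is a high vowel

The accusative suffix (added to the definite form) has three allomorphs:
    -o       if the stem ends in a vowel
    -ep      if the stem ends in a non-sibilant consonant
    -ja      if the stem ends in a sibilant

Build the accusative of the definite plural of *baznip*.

*baznip* — final consonant /p/ (labial) → -ig → *baznipig*.
The plural form *baznipig* — last vowel /i/ (a high vowel) → -ki → *baznipigki*.
The definite form *baznipigki*: final sound = /i/, a vowel → -o → *baznipigkio*.

baznipigkio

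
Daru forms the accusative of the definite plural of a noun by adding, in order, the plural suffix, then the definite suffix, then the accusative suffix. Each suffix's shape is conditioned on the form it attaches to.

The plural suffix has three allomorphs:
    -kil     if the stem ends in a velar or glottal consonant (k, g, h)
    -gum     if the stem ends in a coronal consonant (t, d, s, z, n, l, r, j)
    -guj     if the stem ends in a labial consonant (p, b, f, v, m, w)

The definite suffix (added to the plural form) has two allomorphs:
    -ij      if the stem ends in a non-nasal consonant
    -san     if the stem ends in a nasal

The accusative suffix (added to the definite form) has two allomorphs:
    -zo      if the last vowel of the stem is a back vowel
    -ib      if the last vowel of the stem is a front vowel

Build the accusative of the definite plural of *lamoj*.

*lamoj* — final consonant /j/ (coronal) → -gum → *lamojgum*.
Since the final consonant of the plural form *lamojgum* is /m/ (a nasal), it takes -san, giving *lamojgumsan*.
Since the last vowel of the definite form *lamojgumsan* is /a/ (a back vowel), it takes -zo, giving *lamojgumsanzo*.

lamojgumsanzo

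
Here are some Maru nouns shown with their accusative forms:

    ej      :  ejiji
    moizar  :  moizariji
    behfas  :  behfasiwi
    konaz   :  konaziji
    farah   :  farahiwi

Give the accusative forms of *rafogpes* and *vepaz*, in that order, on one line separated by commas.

Looking at the final consonant of each stem: -iwi when the stem ends in a voiceless consonant (*behfas*, *farah*); -iji when the stem ends in a voiced consonant (*ej*, *moizar*, *konaz*).
*rafogpes*: final consonant = /s/, voiceless → -iwi → *rafogpesiwi*.
Since the final consonant of *vepaz* is /z/ (voiced), it takes -iji, giving *vepaziji*.

rafogpesiwi, vepaziji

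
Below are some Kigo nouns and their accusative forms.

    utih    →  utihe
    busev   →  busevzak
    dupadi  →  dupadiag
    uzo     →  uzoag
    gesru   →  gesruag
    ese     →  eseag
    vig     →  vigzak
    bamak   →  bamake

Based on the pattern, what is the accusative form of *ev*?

evzak

Looking at the final sound of each stem: -e when the stem ends in a voiceless consonant (*utih*, *bamak*); -zak when the stem ends in a voiced consonant (*busev*, *vig*); -ag when the stem ends in a vowel (*dupadi*, *uzo*, *gesru*, *ese*).
Since the final sound of *ev* is /v/ (a voiced consonant), it takes -zak, giving *evzak*.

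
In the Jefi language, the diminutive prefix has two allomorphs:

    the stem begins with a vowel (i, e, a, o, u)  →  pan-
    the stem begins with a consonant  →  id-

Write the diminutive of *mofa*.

*mofa* — first sound /m/ (a consonant) → id- → *idmofa*.

idmofa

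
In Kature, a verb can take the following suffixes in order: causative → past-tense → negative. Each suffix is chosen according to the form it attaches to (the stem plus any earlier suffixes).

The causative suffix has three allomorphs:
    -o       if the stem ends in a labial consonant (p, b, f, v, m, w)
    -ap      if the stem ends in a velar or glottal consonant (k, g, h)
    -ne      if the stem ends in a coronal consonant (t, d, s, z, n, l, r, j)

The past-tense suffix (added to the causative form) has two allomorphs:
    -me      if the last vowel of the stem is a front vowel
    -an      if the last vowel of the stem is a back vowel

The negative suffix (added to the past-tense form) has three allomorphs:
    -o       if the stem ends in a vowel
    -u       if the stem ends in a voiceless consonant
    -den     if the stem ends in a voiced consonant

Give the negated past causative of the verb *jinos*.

jinosnemeo

*jinos*: final consonant = /s/, coronal → -ne → *jinosne*.
The causative form *jinosne*: last vowel = /e/, a front vowel → -me → *jinosneme*.
Since the final sound of the past-tense form *jinosneme* is /e/ (a vowel), it takes -o, giving *jinosnemeo*.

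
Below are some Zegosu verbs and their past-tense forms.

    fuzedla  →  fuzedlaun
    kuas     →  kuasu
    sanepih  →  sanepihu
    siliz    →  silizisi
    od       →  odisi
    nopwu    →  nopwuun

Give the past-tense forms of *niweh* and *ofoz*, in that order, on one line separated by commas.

niwehu, ofozisi

The suffix is conditioned by the final sound: -u when the stem ends in a voiceless consonant (*kuas*, *sanepih*); -isi when the stem ends in a voiced consonant (*siliz*, *od*); -un when the stem ends in a vowel (*fuzedla*, *nopwu*).
*niweh* — final sound /h/ (a voiceless consonant) → -u → *niwehu*.
*ofoz* — final sound /z/ (a voiced consonant) → -isi → *ofozisi*.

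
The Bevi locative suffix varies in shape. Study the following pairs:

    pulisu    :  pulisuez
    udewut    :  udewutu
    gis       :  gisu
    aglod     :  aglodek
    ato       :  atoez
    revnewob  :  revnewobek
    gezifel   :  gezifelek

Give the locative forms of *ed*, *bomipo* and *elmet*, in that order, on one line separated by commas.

edek, bomipoez, elmetu

The alternation tracks the final sound of the stem — -u when the stem ends in a voiceless consonant (*udewut*, *gis*); -ek when the stem ends in a voiced consonant (*aglod*, *revnewob*, *gezifel*); -ez when the stem ends in a vowel (*pulisu*, *ato*).
*ed*: final sound = /d/, a voiced consonant → -ek → *edek*.
*bomipo*: final sound = /o/, a vowel → -ez → *bomipoez*.
*elmet*: final sound = /t/, a voiceless consonant → -u → *elmetu*.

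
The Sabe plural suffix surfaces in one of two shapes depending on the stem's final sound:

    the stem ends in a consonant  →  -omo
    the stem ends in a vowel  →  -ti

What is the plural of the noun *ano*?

*ano*: final sound = /o/, a vowel → -ti → *anoti*.

anoti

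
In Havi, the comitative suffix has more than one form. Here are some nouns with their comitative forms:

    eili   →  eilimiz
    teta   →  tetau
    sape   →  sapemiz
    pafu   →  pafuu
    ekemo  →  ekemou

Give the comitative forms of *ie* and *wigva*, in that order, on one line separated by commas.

Looking at the last vowel of each stem: -miz when the last vowel of the stem is a front vowel (*eili*, *sape*); -u when the last vowel of the stem is a back vowel (*teta*, *pafu*, *ekemo*).
The last vowel of *ie* is /e/, which is a front vowel, so the suffix is -miz, giving *iemiz*.
The last vowel of *wigva* is /a/, which is a back vowel, so the suffix is -u, giving *wigvau*.

iemiz, wigvau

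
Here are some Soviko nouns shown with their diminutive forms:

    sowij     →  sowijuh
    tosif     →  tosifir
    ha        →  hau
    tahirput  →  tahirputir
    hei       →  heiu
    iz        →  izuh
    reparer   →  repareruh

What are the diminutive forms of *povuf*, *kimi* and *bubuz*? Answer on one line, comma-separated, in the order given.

The alternation tracks the final sound of the stem — -ir when the stem ends in a voiceless consonant (*tosif*, *tahirput*); -uh when the stem ends in a voiced consonant (*sowij*, *iz*, *reparer*); -u when the stem ends in a vowel (*ha*, *hei*).
The final sound of *povuf* is /f/, which is a voiceless consonant, so the suffix is -ir, giving *povufir*.
*kimi*: final sound = /i/, a vowel → -u → *kimiu*.
Since the final sound of *bubuz* is /z/ (a voiced consonant), it takes -uh, giving *bubuzuh*.

povufir, kimiu, bubuzuh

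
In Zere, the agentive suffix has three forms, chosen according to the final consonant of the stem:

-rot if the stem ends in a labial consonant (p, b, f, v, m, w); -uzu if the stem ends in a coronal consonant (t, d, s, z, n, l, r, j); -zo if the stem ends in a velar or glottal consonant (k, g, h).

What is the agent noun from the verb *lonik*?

*lonik*: final consonant = /k/, velar/glottal → -zo → *lonikzo*.

lonikzo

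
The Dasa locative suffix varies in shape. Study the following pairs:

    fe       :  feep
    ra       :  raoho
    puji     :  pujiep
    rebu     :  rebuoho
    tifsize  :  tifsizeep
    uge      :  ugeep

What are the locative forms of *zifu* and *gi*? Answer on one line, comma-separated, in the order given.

zifuoho, giep

Looking at the last vowel of each stem: -ep when the last vowel of the stem is a front vowel (*fe*, *puji*, *tifsize*, *uge*); -oho when the last vowel of the stem is a back vowel (*ra*, *rebu*).
Since the last vowel of *zifu* is /u/ (a back vowel), it takes -oho, giving *zifuoho*.
The last vowel of *gi* is /i/, which is a front vowel, so the suffix is -ep, giving *giep*.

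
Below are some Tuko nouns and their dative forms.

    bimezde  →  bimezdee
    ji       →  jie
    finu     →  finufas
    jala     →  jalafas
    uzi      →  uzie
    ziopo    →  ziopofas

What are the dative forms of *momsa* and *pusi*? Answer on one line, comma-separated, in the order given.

momsafas, pusie

The suffix is conditioned by the last vowel: -e when the last vowel of the stem is a front vowel (*bimezde*, *ji*, *uzi*); -fas when the last vowel of the stem is a back vowel (*finu*, *jala*, *ziopo*).
*momsa*: last vowel = /a/, a back vowel → -fas → *momsafas*.
The last vowel of *pusi* is /i/, which is a front vowel, so the suffix is -e, giving *pusie*.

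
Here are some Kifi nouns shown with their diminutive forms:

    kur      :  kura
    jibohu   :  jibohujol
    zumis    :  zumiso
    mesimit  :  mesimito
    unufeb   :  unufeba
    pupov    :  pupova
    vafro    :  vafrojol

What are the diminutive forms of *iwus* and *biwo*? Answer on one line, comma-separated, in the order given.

iwuso, biwojol

The suffix is conditioned by the final sound: -o when the stem ends in a voiceless consonant (*zumis*, *mesimit*); -a when the stem ends in a voiced consonant (*kur*, *unufeb*, *pupov*); -jol when the stem ends in a vowel (*jibohu*, *vafro*).
*iwus* — final sound /s/ (a voiceless consonant) → -o → *iwuso*.
*biwo*: final sound = /o/, a vowel → -jol → *biwojol*.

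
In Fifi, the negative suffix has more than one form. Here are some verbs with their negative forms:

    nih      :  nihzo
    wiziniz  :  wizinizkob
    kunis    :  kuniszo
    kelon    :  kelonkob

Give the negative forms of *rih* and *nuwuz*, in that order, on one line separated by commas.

The suffix is conditioned by the final consonant: -zo when the stem ends in a voiceless consonant (*nih*, *kunis*); -kob when the stem ends in a voiced consonant (*wiziniz*, *kelon*).
*rih* — final consonant /h/ (voiceless) → -zo → *rihzo*.
The final consonant of *nuwuz* is /z/, which is voiced, so the suffix is -kob, giving *nuwuzkob*.

rihzo, nuwuzkob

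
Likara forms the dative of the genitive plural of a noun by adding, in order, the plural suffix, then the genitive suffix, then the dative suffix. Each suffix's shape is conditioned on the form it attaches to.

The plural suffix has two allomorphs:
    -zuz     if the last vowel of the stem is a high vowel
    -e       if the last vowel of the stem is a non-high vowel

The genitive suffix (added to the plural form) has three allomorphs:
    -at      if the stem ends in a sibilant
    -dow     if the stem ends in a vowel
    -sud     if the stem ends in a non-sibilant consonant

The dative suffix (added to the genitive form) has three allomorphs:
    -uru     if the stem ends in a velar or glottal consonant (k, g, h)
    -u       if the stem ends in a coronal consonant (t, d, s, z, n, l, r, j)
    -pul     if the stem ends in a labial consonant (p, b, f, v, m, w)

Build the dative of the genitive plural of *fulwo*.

The last vowel of *fulwo* is /o/, which is a non-high vowel, so the plural suffix is -e, giving *fulwoe*.
Since the final sound of the plural form *fulwoe* is /e/ (a vowel), it takes -dow, giving *fulwoedow*.
The final consonant of the genitive form *fulwoedow* is /w/, which is labial, so the dative suffix is -pul, giving *fulwoedowpul*.

fulwoedowpul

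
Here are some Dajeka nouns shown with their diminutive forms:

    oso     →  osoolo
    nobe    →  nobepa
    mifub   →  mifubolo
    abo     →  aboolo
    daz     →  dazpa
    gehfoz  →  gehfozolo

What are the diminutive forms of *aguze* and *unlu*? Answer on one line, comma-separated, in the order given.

aguzepa, unluolo

The suffix is conditioned by the last vowel: -olo when the last vowel of the stem is a rounded vowel (*oso*, *mifub*, *abo*, *gehfoz*); -pa when the last vowel of the stem is an unrounded vowel (*nobe*, *daz*).
*aguze*: last vowel = /e/, an unrounded vowel → -pa → *aguzepa*.
*unlu*: last vowel = /u/, a rounded vowel → -olo → *unluolo*.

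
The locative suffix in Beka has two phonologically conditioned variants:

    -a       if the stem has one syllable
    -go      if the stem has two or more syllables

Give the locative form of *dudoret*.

dudoretgo

*dudoret* has 3 syllables, so the suffix is -go, giving *dudoretgo*.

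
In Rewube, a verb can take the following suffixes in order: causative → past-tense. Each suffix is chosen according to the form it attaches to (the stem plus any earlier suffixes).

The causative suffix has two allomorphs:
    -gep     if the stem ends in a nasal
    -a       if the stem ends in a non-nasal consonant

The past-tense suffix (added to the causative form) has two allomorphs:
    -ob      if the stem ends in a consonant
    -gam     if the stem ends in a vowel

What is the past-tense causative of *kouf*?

koufagam

The final consonant of *kouf* is /f/, which is non-nasal, so the causative suffix is -a, giving *koufa*.
The causative form *koufa* — final sound /a/ (a vowel) → -gam → *koufagam*.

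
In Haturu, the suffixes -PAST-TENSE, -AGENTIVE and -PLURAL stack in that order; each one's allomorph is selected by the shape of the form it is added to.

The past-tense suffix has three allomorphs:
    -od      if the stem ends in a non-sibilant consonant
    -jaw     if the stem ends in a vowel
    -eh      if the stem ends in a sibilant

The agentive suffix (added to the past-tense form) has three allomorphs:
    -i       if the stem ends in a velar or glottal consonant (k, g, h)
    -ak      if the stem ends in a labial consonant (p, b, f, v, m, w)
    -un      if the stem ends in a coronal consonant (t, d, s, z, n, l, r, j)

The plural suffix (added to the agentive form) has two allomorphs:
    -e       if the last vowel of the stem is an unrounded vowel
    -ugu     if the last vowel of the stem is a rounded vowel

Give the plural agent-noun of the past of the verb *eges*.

egesehie

The final sound of *eges* is /s/, which is a sibilant, so the past-tense suffix is -eh, giving *egeseh*.
The final consonant of the past-tense form *egeseh* is /h/, which is velar/glottal, so the agentive suffix is -i, giving *egesehi*.
Since the last vowel of the agentive form *egesehi* is /i/ (an unrounded vowel), it takes -e, giving *egesehie*.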